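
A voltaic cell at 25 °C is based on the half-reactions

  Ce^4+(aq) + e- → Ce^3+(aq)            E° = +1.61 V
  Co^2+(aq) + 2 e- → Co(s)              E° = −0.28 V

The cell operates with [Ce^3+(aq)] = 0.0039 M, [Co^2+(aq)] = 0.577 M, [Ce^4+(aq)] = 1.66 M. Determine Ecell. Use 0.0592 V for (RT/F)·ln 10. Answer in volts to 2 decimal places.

+2.05 V

Ce⁴⁺/Ce³⁺ is reduced (cathode, E° = +1.61 V) and Co²⁺/Co is oxidized (anode).
E°cell = +1.61 − (−0.28) = +1.89 V, with n = 2 electrons transferred.
For the overall reaction 2 Ce^4+(aq) + Co(s) → 2 Ce^3+(aq) + Co^2+(aq), Q = ([Ce^3+(aq)]^2·[Co^2+(aq)]) / [Ce^4+(aq)]^2 = 3.18×10^−6, giving log Q = −5.497.
E = E° − (0.0592/n)·log Q = +1.89 − (0.0592/2)(−5.497) = +2.05 V.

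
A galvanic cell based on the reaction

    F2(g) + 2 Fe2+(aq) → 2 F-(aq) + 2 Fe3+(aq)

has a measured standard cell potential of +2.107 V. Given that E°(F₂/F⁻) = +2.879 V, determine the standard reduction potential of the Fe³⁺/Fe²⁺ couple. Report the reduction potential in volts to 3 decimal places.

In the reaction as written the F₂/F⁻ couple is reduced (cathode) and Fe³⁺/Fe²⁺ is oxidized (anode), so E°cell = E°(F₂/F⁻) − E°(Fe³⁺/Fe²⁺).
E°(Fe³⁺/Fe²⁺) = E°(cathode) − E°cell = +2.879 − (+2.107) = +0.772 V.

+0.772 V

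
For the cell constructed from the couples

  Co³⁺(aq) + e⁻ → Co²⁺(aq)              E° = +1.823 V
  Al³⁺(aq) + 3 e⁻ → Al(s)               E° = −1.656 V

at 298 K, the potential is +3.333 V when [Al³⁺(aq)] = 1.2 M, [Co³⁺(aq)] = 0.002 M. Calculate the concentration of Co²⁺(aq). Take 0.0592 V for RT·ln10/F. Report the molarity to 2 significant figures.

0.55 M

The Co³⁺/Co²⁺ couple has the larger reduction potential, so it is the cathode: E°cell = +1.823 − (−1.656) = +3.479 V and n = 3.
Rearranging E = E° − (0.0592/n)·log Q gives log Q = 3(+3.479 − (+3.333))/0.0592 = 7.399.
For 3 Co³⁺(aq) + Al(s) → 3 Co²⁺(aq) + Al³⁺(aq), the reaction quotient is Q = ([Co²⁺(aq)]^3·[Al³⁺(aq)]) / [Co³⁺(aq)]^3.
Isolating [Co²⁺(aq)] in Q = 10^{7.399} yields log [Co²⁺(aq)] = −0.259, i.e. 0.55 M.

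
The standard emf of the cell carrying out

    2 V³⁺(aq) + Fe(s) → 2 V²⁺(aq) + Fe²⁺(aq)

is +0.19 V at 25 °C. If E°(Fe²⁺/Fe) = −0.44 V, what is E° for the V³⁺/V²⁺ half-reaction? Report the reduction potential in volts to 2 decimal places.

In the reaction as written the V³⁺/V²⁺ couple is reduced (cathode) and Fe²⁺/Fe is oxidized (anode), so E°cell = E°(V³⁺/V²⁺) − E°(Fe²⁺/Fe).
E°(V³⁺/V²⁺) = E°cell + E°(anode) = +0.19 + (−0.44) = −0.25 V.

−0.25 V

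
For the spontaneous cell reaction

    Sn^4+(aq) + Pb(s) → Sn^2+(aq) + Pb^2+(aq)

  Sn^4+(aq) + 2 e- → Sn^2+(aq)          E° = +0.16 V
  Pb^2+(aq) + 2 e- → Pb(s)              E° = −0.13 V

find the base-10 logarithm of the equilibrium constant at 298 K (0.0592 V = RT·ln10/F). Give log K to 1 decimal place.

The Sn⁴⁺/Sn²⁺ couple is reduced (cathode); E°cell = +0.16 − (−0.13) = +0.29 V with n = 2.
At equilibrium E = 0, so log K = nE°cell / 0.0592 = (2)(+0.29) / 0.0592 = 9.8.

log K = 9.8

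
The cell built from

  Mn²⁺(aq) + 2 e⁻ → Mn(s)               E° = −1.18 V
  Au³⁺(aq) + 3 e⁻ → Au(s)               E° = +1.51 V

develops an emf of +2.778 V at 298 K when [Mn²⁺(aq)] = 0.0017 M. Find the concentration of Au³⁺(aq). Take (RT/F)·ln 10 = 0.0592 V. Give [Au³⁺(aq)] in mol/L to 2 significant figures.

2.0 M

With Au³⁺/Au at the cathode and Mn²⁺/Mn at the anode, E°cell = +1.51 − (−1.18) = +2.69 V (n = 6).
Rearranging E = E° − (0.0592/n)·log Q gives log Q = 6(+2.69 − (+2.778))/0.0592 = −8.919.
The balanced reaction is 2 Au³⁺(aq) + 3 Mn(s) → 2 Au(s) + 3 Mn²⁺(aq), so Q = [Mn²⁺(aq)]^3 / [Au³⁺(aq)]^2.
Isolating [Au³⁺(aq)] in Q = 10^{−8.919} yields log [Au³⁺(aq)] = 0.305, i.e. 2.0 M.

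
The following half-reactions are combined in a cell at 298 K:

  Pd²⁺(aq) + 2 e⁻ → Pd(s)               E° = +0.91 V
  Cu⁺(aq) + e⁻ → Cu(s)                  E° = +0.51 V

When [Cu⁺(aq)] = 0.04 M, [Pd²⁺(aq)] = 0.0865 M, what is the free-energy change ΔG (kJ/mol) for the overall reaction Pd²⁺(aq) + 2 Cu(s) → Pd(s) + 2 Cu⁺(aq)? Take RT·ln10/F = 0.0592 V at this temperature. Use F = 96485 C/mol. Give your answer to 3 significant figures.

The standard cell potential is +0.91 − (+0.51) = +0.40 V, with n = 2 electrons in the balanced equation.
Here Q = [Cu⁺(aq)]^2 / [Pd²⁺(aq)] = 0.0185 (log Q = −1.733), giving E = +0.40 − (0.0592/2)·(−1.733) = +0.4513 V.
Then ΔG = −nFE = −2 × 96485 × +0.4513 J/mol = −87.1 kJ/mol.

−87.1 kJ/mol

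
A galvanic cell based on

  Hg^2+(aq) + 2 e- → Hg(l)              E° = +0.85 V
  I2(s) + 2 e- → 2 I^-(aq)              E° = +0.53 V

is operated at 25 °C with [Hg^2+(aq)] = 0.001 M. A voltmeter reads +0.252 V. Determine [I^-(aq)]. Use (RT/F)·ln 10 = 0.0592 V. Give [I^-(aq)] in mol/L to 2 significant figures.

2.2 M

The Hg²⁺/Hg couple has the larger reduction potential, so it is the cathode: E°cell = +0.85 − (+0.53) = +0.32 V and n = 2.
Since E = E° − (0.0592/n)·log Q, log Q = n(E° − E)/0.0592 = 2.297.
Balancing electrons gives Hg^2+(aq) + 2 I^-(aq) → Hg(l) + I2(s); thus Q = 1 / ([Hg^2+(aq)]·[I^-(aq)]^2).
Isolating [I^-(aq)] in Q = 10^{2.297} yields log [I^-(aq)] = 0.351, i.e. 2.2 M.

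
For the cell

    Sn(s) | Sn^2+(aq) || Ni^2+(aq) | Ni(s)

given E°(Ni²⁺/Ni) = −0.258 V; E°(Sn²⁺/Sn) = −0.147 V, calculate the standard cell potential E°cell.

−0.111 V

By convention the left-hand electrode in cell notation is the anode (oxidation) and the right-hand electrode is the cathode (reduction).
E°cell = E°(right) − E°(left) = −0.258 − (−0.147) = −0.111 V.
The negative sign shows that, as written, the cell would require an external voltage to drive the reaction.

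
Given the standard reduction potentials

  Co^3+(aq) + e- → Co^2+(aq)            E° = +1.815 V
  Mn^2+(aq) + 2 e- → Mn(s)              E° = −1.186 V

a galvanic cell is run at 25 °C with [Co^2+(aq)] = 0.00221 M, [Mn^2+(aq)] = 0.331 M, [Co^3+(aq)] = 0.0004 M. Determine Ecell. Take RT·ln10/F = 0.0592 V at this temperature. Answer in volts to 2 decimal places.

+2.97 V

The Co³⁺/Co²⁺ couple has the more positive E°, so it is the cathode; Mn²⁺/Mn is the anode.
The standard potential is +1.815 − (−1.186) = +3.001 V and the balanced reaction transfers n = 2 electrons.
Balancing gives 2 Co^3+(aq) + Mn(s) → 2 Co^2+(aq) + Mn^2+(aq); hence Q = ([Co^2+(aq)]^2·[Mn^2+(aq)]) / [Co^3+(aq)]^2 = 10.1 (log Q = 1.004).
Applying E = E° − (RT ln10/nF)·log Q gives +3.001 − (0.0592/2)(1.004) = +2.97 V.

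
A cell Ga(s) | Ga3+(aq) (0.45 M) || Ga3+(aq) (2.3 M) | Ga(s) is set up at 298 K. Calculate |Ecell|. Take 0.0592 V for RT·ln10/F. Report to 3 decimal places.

For a concentration cell E°cell = 0, since both electrodes use the same couple.
The compartment with the higher Ga3+(aq) concentration (2.3 M) acts as the cathode; ions are reduced there and produced at the dilute (0.45 M) anode.
With n = 3, Ecell = −(0.0592/3)·log([dilute]/[conc]) = −(0.0592/3)·log(0.45/2.3) = +0.014 V.

0.014 V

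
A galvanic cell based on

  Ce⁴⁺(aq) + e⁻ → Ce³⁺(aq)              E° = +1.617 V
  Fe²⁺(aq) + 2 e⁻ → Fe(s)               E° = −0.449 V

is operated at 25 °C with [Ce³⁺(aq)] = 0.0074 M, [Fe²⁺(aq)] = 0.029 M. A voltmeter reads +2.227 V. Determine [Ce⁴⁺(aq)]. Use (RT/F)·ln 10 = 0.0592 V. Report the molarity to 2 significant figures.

With Ce⁴⁺/Ce³⁺ at the cathode and Fe²⁺/Fe at the anode, E°cell = +1.617 − (−0.449) = +2.066 V (n = 2).
Since E = E° − (0.0592/n)·log Q, log Q = n(E° − E)/0.0592 = −5.439.
The balanced reaction is 2 Ce⁴⁺(aq) + Fe(s) → 2 Ce³⁺(aq) + Fe²⁺(aq), so Q = ([Ce³⁺(aq)]^2·[Fe²⁺(aq)]) / [Ce⁴⁺(aq)]^2.
Substituting the known concentrations and solving, log [Ce⁴⁺(aq)] = −0.180 and [Ce⁴⁺(aq)] = 0.66 M.

0.66 M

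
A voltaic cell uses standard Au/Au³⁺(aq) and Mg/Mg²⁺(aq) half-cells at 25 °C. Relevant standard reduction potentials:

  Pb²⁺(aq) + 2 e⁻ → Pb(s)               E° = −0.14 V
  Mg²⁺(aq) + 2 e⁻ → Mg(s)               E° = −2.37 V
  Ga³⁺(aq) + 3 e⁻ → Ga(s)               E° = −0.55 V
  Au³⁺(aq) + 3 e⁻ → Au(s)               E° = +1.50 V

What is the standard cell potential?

+3.87 V

The Au³⁺/Au couple has the higher E°, so Au ion is reduced (cathode) and Mg is oxidized (anode).
E°cell = E°(cathode) − E°(anode) = +1.50 − (−2.37) = +3.87 V.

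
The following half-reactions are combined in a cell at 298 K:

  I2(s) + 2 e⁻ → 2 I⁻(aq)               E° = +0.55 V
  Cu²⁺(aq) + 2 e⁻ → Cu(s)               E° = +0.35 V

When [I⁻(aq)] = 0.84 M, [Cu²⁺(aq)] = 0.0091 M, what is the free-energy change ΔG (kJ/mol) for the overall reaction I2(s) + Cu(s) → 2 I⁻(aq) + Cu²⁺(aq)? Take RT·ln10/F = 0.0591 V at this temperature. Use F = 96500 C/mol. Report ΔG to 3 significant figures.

With I₂/I⁻ reduced at the cathode, E°cell = +0.55 − (+0.35) = +0.20 V and n = 2.
Q = [I⁻(aq)]^2·[Cu²⁺(aq)] = 0.00642, so log Q = −2.192 and E = +0.20 − (0.0591/2)(−2.192) = +0.2648 V.
Then ΔG = −nFE = −2 × 96500 × +0.2648 J/mol = −51.1 kJ/mol.

−51.1 kJ/mol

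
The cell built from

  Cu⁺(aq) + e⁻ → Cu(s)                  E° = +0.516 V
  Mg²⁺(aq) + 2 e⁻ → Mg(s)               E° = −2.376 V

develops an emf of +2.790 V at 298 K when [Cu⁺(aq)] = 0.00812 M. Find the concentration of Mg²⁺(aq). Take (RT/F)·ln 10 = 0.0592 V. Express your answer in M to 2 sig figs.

The Cu⁺/Cu couple has the larger reduction potential, so it is the cathode: E°cell = +0.516 − (−2.376) = +2.892 V and n = 2.
Since E = E° − (0.0592/n)·log Q, log Q = n(E° − E)/0.0592 = 3.446.
Balancing electrons gives 2 Cu⁺(aq) + Mg(s) → 2 Cu(s) + Mg²⁺(aq); thus Q = [Mg²⁺(aq)] / [Cu⁺(aq)]^2.
Isolating [Mg²⁺(aq)] in Q = 10^{3.446} yields log [Mg²⁺(aq)] = −0.735, i.e. 0.18 M.

0.18 M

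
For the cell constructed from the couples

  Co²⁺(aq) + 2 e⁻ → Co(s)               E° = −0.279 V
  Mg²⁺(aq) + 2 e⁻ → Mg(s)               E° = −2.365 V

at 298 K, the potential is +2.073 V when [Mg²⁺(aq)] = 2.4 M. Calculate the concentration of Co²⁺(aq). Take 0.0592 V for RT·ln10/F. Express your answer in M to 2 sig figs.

Co²⁺/Co is the cathode (higher E°); E°cell = −0.279 − (−2.365) = +2.086 V with n = 2.
From the Nernst equation, log Q = n(E° − E)/0.0592 = 2·(+2.086 − (+2.073))/0.0592 = 0.439.
Balancing electrons gives Co²⁺(aq) + Mg(s) → Co(s) + Mg²⁺(aq); thus Q = [Mg²⁺(aq)] / [Co²⁺(aq)].
Isolating [Co²⁺(aq)] in Q = 10^{0.439} yields log [Co²⁺(aq)] = −0.059, i.e. 0.87 M.

0.87 M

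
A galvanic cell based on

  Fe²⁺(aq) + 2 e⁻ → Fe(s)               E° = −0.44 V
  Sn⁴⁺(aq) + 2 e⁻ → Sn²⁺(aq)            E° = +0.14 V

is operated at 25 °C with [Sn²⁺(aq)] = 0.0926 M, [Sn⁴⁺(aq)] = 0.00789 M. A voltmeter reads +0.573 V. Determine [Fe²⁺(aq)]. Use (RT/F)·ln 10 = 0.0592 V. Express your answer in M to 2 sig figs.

0.15 M

With Sn⁴⁺/Sn²⁺ at the cathode and Fe²⁺/Fe at the anode, E°cell = +0.14 − (−0.44) = +0.58 V (n = 2).
From the Nernst equation, log Q = n(E° − E)/0.0592 = 2·(+0.58 − (+0.573))/0.0592 = 0.236.
The balanced reaction is Sn⁴⁺(aq) + Fe(s) → Sn²⁺(aq) + Fe²⁺(aq), so Q = ([Sn²⁺(aq)]·[Fe²⁺(aq)]) / [Sn⁴⁺(aq)].
Substituting the known concentrations and solving, log [Fe²⁺(aq)] = −0.834 and [Fe²⁺(aq)] = 0.15 M.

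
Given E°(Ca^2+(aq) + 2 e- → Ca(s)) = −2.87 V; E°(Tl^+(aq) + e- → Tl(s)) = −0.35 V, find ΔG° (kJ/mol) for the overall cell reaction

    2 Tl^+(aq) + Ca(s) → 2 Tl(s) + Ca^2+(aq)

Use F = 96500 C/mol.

In the reaction as written Tl^+(aq) is reduced, so the Tl⁺/Tl couple is the cathode and Ca²⁺/Ca is the anode.
E°cell = −0.35 − (−2.87) = +2.52 V; balancing electrons gives n = 2.
ΔG° = −nFE°cell = −(2)(96500)(+2.52) J/mol = −486 kJ/mol.

−486 kJ/mol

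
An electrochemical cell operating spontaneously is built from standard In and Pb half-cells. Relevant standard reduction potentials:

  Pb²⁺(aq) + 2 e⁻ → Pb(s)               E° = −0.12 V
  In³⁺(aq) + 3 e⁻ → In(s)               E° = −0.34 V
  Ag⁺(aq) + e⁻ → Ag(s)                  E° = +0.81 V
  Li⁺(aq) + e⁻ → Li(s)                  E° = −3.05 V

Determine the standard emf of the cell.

Of the two couples in this cell, the one with the more positive reduction potential is reduced at the cathode: here that is Pb²⁺/Pb (−0.12 V); In³⁺/In (−0.34 V) is the anode.
E°cell = E°(cathode) − E°(anode) = −0.12 − (−0.34) = +0.22 V.

+0.22 V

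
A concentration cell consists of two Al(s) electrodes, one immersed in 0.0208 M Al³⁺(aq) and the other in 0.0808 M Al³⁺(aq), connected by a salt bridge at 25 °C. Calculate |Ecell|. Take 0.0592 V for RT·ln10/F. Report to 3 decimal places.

For a concentration cell E°cell = 0, since both electrodes use the same couple.
The compartment with the higher Al³⁺(aq) concentration (0.0808 M) acts as the cathode; ions are reduced there and produced at the dilute (0.0208 M) anode.
With n = 3, Ecell = −(0.0592/3)·log([dilute]/[conc]) = −(0.0592/3)·log(0.0208/0.0808) = +0.012 V.

0.012 V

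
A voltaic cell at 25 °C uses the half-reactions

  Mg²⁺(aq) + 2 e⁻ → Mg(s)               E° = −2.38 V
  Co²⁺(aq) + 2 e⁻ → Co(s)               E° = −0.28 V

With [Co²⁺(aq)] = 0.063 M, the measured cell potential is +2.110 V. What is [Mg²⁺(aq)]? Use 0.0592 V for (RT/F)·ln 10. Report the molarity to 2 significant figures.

0.029 M

With Co²⁺/Co at the cathode and Mg²⁺/Mg at the anode, E°cell = −0.28 − (−2.38) = +2.10 V (n = 2).
Rearranging E = E° − (0.0592/n)·log Q gives log Q = 2(+2.10 − (+2.110))/0.0592 = −0.338.
Balancing electrons gives Co²⁺(aq) + Mg(s) → Co(s) + Mg²⁺(aq); thus Q = [Mg²⁺(aq)] / [Co²⁺(aq)].
Isolating [Mg²⁺(aq)] in Q = 10^{−0.338} yields log [Mg²⁺(aq)] = −1.539, i.e. 0.029 M.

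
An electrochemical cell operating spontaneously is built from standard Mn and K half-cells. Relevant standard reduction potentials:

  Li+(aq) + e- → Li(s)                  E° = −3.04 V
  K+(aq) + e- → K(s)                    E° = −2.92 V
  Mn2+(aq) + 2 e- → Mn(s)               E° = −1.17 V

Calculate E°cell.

The Mn²⁺/Mn couple has the higher E°, so Mn ion is reduced (cathode) and K is oxidized (anode).
E°cell = E°(cathode) − E°(anode) = −1.17 − (−2.92) = +1.75 V.

+1.75 V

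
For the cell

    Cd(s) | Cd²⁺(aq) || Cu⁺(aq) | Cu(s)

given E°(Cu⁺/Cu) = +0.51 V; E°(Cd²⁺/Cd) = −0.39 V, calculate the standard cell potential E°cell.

By convention the left-hand electrode in cell notation is the anode (oxidation) and the right-hand electrode is the cathode (reduction).
E°cell = E°(right) − E°(left) = +0.51 − (−0.39) = +0.90 V.

+0.90 V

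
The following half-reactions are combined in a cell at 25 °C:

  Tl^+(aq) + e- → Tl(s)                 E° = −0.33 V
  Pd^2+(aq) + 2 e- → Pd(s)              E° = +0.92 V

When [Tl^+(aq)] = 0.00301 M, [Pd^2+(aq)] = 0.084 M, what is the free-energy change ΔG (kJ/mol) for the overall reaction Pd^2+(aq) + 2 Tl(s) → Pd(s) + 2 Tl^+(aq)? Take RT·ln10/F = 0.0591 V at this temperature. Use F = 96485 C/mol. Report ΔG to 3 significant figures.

With Pd²⁺/Pd reduced at the cathode, E°cell = +0.92 − (−0.33) = +1.25 V and n = 2.
Q = [Tl^+(aq)]^2 / [Pd^2+(aq)] = 0.000108, so log Q = −3.967 and E = +1.25 − (0.0591/2)(−3.967) = +1.3672 V.
Then ΔG = −nFE = −2 × 96485 × +1.3672 J/mol = −264 kJ/mol.

−264 kJ/mol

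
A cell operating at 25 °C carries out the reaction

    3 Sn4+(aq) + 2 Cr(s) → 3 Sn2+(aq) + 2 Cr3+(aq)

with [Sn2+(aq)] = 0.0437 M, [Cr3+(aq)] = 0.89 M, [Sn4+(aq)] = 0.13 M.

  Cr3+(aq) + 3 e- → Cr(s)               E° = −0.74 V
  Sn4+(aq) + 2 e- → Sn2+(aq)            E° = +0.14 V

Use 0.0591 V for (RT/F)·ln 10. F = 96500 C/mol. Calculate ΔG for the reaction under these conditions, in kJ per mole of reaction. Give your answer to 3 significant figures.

−518 kJ/mol

With Sn⁴⁺/Sn²⁺ reduced at the cathode, E°cell = +0.14 − (−0.74) = +0.88 V and n = 6.
Here Q = ([Sn2+(aq)]^3·[Cr3+(aq)]^2) / [Sn4+(aq)]^3 = 0.0301 (log Q = −1.522), giving E = +0.88 − (0.0591/6)·(−1.522) = +0.8950 V.
ΔG = −nFE = −(6)(96500)(+0.8950) J/mol = −518 kJ/mol.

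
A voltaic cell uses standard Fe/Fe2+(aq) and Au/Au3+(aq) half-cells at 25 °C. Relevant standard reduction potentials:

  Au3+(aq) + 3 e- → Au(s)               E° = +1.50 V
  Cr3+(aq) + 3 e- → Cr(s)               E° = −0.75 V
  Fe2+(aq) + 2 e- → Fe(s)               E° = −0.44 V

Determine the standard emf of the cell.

The Au³⁺/Au couple has the higher E°, so Au ion is reduced (cathode) and Fe is oxidized (anode).
E°cell = E°(cathode) − E°(anode) = +1.50 − (−0.44) = +1.94 V.

+1.94 V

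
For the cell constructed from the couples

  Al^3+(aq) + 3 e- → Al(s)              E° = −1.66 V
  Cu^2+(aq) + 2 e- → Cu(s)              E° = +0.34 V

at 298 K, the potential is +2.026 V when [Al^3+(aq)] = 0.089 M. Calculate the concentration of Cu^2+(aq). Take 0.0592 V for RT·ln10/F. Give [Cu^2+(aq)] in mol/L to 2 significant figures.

1.5 M

Cu²⁺/Cu is the cathode (higher E°); E°cell = +0.34 − (−1.66) = +2.00 V with n = 6.
From the Nernst equation, log Q = n(E° − E)/0.0592 = 6·(+2.00 − (+2.026))/0.0592 = −2.635.
For 3 Cu^2+(aq) + 2 Al(s) → 3 Cu(s) + 2 Al^3+(aq), the reaction quotient is Q = [Al^3+(aq)]^2 / [Cu^2+(aq)]^3.
Solving for the unknown gives log [Cu^2+(aq)] = 0.178, so [Cu^2+(aq)] ≈ 1.5 M.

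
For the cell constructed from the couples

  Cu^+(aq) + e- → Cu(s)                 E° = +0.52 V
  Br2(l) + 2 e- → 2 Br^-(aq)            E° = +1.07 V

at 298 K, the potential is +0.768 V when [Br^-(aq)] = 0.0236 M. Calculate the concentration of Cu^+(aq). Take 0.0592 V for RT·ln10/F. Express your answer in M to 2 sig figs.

0.0088 M

With Br₂/Br⁻ at the cathode and Cu⁺/Cu at the anode, E°cell = +1.07 − (+0.52) = +0.55 V (n = 2).
Since E = E° − (0.0592/n)·log Q, log Q = n(E° − E)/0.0592 = −7.365.
For Br2(l) + 2 Cu(s) → 2 Br^-(aq) + 2 Cu^+(aq), the reaction quotient is Q = [Br^-(aq)]^2·[Cu^+(aq)]^2.
Substituting the known concentrations and solving, log [Cu^+(aq)] = −2.055 and [Cu^+(aq)] = 0.0088 M.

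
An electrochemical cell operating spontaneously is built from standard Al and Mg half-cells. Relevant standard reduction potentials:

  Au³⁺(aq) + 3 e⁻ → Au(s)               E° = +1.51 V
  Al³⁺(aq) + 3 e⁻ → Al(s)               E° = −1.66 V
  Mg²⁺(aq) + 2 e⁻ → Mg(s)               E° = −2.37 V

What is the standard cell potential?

Of the two couples in this cell, the one with the more positive reduction potential is reduced at the cathode: here that is Al³⁺/Al (−1.66 V); Mg²⁺/Mg (−2.37 V) is the anode.
E°cell = E°(cathode) − E°(anode) = −1.66 − (−2.37) = +0.71 V.

+0.71 V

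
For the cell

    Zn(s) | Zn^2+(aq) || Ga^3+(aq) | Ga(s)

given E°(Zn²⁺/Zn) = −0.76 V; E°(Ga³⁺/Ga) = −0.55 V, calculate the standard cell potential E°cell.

By convention the left-hand electrode in cell notation is the anode (oxidation) and the right-hand electrode is the cathode (reduction).
E°cell = E°(right) − E°(left) = −0.55 − (−0.76) = +0.21 V.

+0.21 V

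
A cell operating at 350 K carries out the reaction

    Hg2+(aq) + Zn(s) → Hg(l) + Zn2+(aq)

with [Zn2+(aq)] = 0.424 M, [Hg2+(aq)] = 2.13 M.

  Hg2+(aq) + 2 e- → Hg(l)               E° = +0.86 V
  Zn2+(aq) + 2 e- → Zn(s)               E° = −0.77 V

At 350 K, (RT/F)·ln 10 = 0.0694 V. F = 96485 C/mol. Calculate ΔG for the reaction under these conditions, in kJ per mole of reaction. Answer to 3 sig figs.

−319 kJ/mol

With Hg²⁺/Hg reduced at the cathode, E°cell = +0.86 − (−0.77) = +1.63 V and n = 2.
The reaction quotient is [Zn2+(aq)] / [Hg2+(aq)] = 0.199; by Nernst, E = +1.63 − (0.0694/2)(−0.701) = +1.6543 V.
Then ΔG = −nFE = −2 × 96485 × +1.6543 J/mol = −319 kJ/mol.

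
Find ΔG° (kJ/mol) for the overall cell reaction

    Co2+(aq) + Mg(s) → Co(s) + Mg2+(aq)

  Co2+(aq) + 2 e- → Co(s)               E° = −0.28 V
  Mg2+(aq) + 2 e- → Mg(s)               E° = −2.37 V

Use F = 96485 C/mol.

In the reaction as written Co2+(aq) is reduced, so the Co²⁺/Co couple is the cathode and Mg²⁺/Mg is the anode.
E°cell = −0.28 − (−2.37) = +2.09 V; balancing electrons gives n = 2.
ΔG° = −nFE°cell = −(2)(96485)(+2.09) J/mol = −403 kJ/mol.

−403 kJ/mol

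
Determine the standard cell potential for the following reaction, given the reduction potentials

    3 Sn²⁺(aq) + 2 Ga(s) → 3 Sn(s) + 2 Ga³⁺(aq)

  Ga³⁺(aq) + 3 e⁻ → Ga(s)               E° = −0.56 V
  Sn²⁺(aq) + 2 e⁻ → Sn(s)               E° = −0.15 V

+0.41 V

Sn²⁺(aq) gains electrons, so the Sn²⁺/Sn couple is the cathode; the Ga³⁺/Ga couple is the anode.
E°cell = E°(cathode) − E°(anode) = −0.15 − (−0.56) = +0.41 V.
The positive value indicates the reaction is spontaneous as written.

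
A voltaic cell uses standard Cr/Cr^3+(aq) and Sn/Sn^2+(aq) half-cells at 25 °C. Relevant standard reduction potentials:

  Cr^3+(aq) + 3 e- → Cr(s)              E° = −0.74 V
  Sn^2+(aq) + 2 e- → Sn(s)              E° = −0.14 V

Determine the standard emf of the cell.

+0.60 V

The Sn²⁺/Sn couple has the higher E°, so Sn ion is reduced (cathode) and Cr is oxidized (anode).
E°cell = E°(cathode) − E°(anode) = −0.14 − (−0.74) = +0.60 V.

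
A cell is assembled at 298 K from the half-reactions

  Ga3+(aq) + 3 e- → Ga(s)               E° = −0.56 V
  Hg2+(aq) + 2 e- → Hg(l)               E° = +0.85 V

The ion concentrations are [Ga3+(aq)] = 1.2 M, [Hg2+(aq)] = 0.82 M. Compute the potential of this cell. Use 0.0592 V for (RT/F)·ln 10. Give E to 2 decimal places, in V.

+1.41 V

The Hg²⁺/Hg couple has the more positive E°, so it is the cathode; Ga³⁺/Ga is the anode.
The standard potential is +0.85 − (−0.56) = +1.41 V and the balanced reaction transfers n = 6 electrons.
Balancing gives 3 Hg2+(aq) + 2 Ga(s) → 3 Hg(l) + 2 Ga3+(aq); hence Q = [Ga3+(aq)]^2 / [Hg2+(aq)]^3 = 2.61 (log Q = 0.417).
Applying E = E° − (RT ln10/nF)·log Q gives +1.41 − (0.0592/6)(0.417) = +1.41 V.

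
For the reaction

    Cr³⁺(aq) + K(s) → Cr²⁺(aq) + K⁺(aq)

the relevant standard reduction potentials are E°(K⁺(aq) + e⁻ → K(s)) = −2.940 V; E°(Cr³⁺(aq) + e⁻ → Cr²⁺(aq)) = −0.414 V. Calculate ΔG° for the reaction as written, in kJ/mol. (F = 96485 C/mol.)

−244 kJ/mol

In the reaction as written Cr³⁺(aq) is reduced, so the Cr³⁺/Cr²⁺ couple is the cathode and K⁺/K is the anode.
E°cell = −0.414 − (−2.940) = +2.526 V; balancing electrons gives n = 1.
ΔG° = −nFE°cell = −(1)(96485)(+2.526) J/mol = −244 kJ/mol.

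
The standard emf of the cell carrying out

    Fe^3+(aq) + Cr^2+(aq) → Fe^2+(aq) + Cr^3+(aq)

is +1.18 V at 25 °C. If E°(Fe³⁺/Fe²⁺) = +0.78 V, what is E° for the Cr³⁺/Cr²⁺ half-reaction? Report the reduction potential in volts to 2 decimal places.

−0.40 V

In the reaction as written the Fe³⁺/Fe²⁺ couple is reduced (cathode) and Cr³⁺/Cr²⁺ is oxidized (anode), so E°cell = E°(Fe³⁺/Fe²⁺) − E°(Cr³⁺/Cr²⁺).
E°(Cr³⁺/Cr²⁺) = E°(cathode) − E°cell = +0.78 − (+1.18) = −0.40 V.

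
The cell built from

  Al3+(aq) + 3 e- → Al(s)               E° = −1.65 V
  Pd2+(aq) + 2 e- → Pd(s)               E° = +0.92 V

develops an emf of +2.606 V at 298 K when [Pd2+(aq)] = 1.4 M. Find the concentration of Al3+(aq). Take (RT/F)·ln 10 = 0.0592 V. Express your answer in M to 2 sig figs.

With Pd²⁺/Pd at the cathode and Al³⁺/Al at the anode, E°cell = +0.92 − (−1.65) = +2.57 V (n = 6).
From the Nernst equation, log Q = n(E° − E)/0.0592 = 6·(+2.57 − (+2.606))/0.0592 = −3.649.
Balancing electrons gives 3 Pd2+(aq) + 2 Al(s) → 3 Pd(s) + 2 Al3+(aq); thus Q = [Al3+(aq)]^2 / [Pd2+(aq)]^3.
Solving for the unknown gives log [Al3+(aq)] = −1.605, so [Al3+(aq)] ≈ 0.025 M.

0.025 M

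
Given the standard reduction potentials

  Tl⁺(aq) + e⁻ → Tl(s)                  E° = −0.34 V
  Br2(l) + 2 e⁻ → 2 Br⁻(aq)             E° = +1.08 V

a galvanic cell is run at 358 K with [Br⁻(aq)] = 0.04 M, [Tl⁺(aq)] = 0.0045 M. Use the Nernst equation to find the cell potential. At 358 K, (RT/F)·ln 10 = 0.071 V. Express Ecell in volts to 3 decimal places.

Br₂/Br⁻ is reduced (cathode, E° = +1.08 V) and Tl⁺/Tl is oxidized (anode).
E°cell = E°cat − E°an = +1.08 − (−0.34) = +1.42 V; n = 2.
Balancing gives Br2(l) + 2 Tl(s) → 2 Br⁻(aq) + 2 Tl⁺(aq); hence Q = [Br⁻(aq)]^2·[Tl⁺(aq)]^2 = 3.24×10^−8 (log Q = −7.489).
Applying E = E° − (RT ln10/nF)·log Q gives +1.42 − (0.071/2)(−7.489) = +1.686 V.

+1.686 V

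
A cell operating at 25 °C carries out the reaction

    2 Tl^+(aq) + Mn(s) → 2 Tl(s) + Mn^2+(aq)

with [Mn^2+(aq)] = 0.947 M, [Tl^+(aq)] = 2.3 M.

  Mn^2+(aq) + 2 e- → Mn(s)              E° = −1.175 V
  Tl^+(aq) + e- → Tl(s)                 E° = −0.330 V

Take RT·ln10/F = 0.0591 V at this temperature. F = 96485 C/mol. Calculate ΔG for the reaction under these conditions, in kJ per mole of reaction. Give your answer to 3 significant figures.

With Tl⁺/Tl reduced at the cathode, E°cell = −0.330 − (−1.175) = +0.845 V and n = 2.
Q = [Mn^2+(aq)] / [Tl^+(aq)]^2 = 0.179, so log Q = −0.747 and E = +0.845 − (0.0591/2)(−0.747) = +0.8671 V.
ΔG = −nFE = −(2)(96485)(+0.8671) J/mol = −167 kJ/mol.

−167 kJ/mol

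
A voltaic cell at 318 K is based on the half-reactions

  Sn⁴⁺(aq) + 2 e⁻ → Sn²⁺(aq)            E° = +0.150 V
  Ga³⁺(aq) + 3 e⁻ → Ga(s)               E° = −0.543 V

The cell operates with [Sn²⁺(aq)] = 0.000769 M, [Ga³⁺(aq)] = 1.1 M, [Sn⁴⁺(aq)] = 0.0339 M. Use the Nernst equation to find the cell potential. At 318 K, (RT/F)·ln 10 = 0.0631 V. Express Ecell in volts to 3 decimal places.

Sn⁴⁺/Sn²⁺ is reduced (cathode, E° = +0.150 V) and Ga³⁺/Ga is oxidized (anode).
The standard potential is +0.150 − (−0.543) = +0.693 V and the balanced reaction transfers n = 6 electrons.
Balancing gives 3 Sn⁴⁺(aq) + 2 Ga(s) → 3 Sn²⁺(aq) + 2 Ga³⁺(aq); hence Q = ([Sn²⁺(aq)]^3·[Ga³⁺(aq)]^2) / [Sn⁴⁺(aq)]^3 = 1.41×10^−5 (log Q = −4.850).
Applying E = E° − (RT ln10/nF)·log Q gives +0.693 − (0.0631/6)(−4.850) = +0.744 V.

+0.744 V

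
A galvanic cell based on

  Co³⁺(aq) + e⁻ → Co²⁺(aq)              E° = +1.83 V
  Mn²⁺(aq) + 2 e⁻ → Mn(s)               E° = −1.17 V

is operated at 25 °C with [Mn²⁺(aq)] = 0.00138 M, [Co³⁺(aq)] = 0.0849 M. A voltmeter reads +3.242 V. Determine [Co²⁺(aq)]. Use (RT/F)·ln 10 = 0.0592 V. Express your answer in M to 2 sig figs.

Co³⁺/Co²⁺ is the cathode (higher E°); E°cell = +1.83 − (−1.17) = +3.00 V with n = 2.
From the Nernst equation, log Q = n(E° − E)/0.0592 = 2·(+3.00 − (+3.242))/0.0592 = −8.176.
The balanced reaction is 2 Co³⁺(aq) + Mn(s) → 2 Co²⁺(aq) + Mn²⁺(aq), so Q = ([Co²⁺(aq)]^2·[Mn²⁺(aq)]) / [Co³⁺(aq)]^2.
Substituting the known concentrations and solving, log [Co²⁺(aq)] = −3.729 and [Co²⁺(aq)] = 0.00019 M.

0.00019 M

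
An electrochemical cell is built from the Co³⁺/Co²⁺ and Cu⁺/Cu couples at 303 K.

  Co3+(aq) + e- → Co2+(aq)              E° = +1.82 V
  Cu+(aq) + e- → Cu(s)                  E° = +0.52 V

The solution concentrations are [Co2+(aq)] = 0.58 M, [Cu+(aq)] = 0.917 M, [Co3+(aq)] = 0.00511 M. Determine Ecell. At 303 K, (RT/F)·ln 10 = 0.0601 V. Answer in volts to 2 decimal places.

+1.18 V

Since E°(Co³⁺/Co²⁺) > E°(Cu⁺/Cu), Co³⁺/Co²⁺ serves as the cathode.
E°cell = E°cat − E°an = +1.82 − (+0.52) = +1.30 V; n = 1.
For the overall reaction Co3+(aq) + Cu(s) → Co2+(aq) + Cu+(aq), Q = ([Co2+(aq)]·[Cu+(aq)]) / [Co3+(aq)] = 104, giving log Q = 2.017.
E = E° − (0.0601/n)·log Q = +1.30 − (0.0601/1)(2.017) = +1.18 V.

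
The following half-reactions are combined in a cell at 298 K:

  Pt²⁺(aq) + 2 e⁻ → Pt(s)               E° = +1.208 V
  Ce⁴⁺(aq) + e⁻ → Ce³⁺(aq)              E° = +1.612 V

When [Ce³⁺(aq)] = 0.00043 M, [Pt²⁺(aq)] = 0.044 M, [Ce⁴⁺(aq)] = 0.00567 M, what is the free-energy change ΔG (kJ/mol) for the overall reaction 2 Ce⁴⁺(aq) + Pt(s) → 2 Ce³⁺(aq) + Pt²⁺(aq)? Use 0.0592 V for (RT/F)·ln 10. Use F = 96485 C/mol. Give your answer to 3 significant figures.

The standard cell potential is +1.612 − (+1.208) = +0.404 V, with n = 2 electrons in the balanced equation.
The reaction quotient is ([Ce³⁺(aq)]^2·[Pt²⁺(aq)]) / [Ce⁴⁺(aq)]^2 = 0.000253; by Nernst, E = +0.404 − (0.0592/2)(−3.597) = +0.5105 V.
Finally ΔG = −nFE = −(2)(96485 C/mol)(+0.5105 V) = −98.5 kJ/mol.

−98.5 kJ/mol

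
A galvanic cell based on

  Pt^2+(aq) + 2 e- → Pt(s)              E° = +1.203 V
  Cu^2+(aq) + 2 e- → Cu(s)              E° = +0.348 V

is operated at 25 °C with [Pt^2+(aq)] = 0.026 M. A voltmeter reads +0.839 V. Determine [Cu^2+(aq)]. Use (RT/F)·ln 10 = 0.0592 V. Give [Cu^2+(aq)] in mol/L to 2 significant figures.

Pt²⁺/Pt is the cathode (higher E°); E°cell = +1.203 − (+0.348) = +0.855 V with n = 2.
Since E = E° − (0.0592/n)·log Q, log Q = n(E° − E)/0.0592 = 0.541.
Balancing electrons gives Pt^2+(aq) + Cu(s) → Pt(s) + Cu^2+(aq); thus Q = [Cu^2+(aq)] / [Pt^2+(aq)].
Solving for the unknown gives log [Cu^2+(aq)] = −1.044, so [Cu^2+(aq)] ≈ 0.090 M.

0.090 M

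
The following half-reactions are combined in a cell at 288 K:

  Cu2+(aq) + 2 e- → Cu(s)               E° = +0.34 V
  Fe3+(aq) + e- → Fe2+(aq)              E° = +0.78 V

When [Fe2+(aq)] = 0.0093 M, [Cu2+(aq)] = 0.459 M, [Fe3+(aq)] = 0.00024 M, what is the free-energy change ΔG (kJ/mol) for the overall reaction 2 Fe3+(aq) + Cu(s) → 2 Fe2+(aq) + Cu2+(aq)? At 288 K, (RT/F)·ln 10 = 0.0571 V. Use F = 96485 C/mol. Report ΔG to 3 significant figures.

−69.3 kJ/mol

The standard cell potential is +0.78 − (+0.34) = +0.44 V, with n = 2 electrons in the balanced equation.
Here Q = ([Fe2+(aq)]^2·[Cu2+(aq)]) / [Fe3+(aq)]^2 = 689 (log Q = 2.838), giving E = +0.44 − (0.0571/2)·(2.838) = +0.3590 V.
ΔG = −nFE = −(2)(96485)(+0.3590) J/mol = −69.3 kJ/mol.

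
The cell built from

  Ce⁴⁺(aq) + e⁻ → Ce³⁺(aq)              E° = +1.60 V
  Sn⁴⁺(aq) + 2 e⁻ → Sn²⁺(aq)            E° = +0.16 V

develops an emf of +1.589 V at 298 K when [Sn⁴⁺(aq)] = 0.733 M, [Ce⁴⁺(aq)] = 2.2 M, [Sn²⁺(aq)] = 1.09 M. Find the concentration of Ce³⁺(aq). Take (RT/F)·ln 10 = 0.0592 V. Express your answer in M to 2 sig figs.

Ce⁴⁺/Ce³⁺ is the cathode (higher E°); E°cell = +1.60 − (+0.16) = +1.44 V with n = 2.
From the Nernst equation, log Q = n(E° − E)/0.0592 = 2·(+1.44 − (+1.589))/0.0592 = −5.034.
The balanced reaction is 2 Ce⁴⁺(aq) + Sn²⁺(aq) → 2 Ce³⁺(aq) + Sn⁴⁺(aq), so Q = ([Ce³⁺(aq)]^2·[Sn⁴⁺(aq)]) / ([Ce⁴⁺(aq)]^2·[Sn²⁺(aq)]).
Solving for the unknown gives log [Ce³⁺(aq)] = −2.088, so [Ce³⁺(aq)] ≈ 0.0082 M.

0.0082 M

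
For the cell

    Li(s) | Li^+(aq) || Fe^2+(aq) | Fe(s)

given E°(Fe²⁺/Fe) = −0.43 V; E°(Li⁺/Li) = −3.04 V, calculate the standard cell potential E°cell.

+2.61 V

By convention the left-hand electrode in cell notation is the anode (oxidation) and the right-hand electrode is the cathode (reduction).
E°cell = E°(right) − E°(left) = −0.43 − (−3.04) = +2.61 V.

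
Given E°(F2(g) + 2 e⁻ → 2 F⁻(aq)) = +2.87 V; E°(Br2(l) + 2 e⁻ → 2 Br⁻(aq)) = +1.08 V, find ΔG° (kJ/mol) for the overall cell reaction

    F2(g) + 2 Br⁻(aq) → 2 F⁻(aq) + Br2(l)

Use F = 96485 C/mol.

−345 kJ/mol

In the reaction as written F2(g) is reduced, so the F₂/F⁻ couple is the cathode and Br₂/Br⁻ is the anode.
E°cell = +2.87 − (+1.08) = +1.79 V; balancing electrons gives n = 2.
ΔG° = −nFE°cell = −(2)(96485)(+1.79) J/mol = −345 kJ/mol.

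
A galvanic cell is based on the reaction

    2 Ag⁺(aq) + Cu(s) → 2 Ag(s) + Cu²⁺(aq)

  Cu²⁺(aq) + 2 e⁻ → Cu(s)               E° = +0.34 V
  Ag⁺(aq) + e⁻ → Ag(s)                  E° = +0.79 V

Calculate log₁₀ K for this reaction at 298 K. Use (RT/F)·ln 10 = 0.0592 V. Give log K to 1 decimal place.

log K = 15.2

The Ag⁺/Ag couple is reduced (cathode); E°cell = +0.79 − (+0.34) = +0.45 V with n = 2.
At equilibrium E = 0, so log K = nE°cell / 0.0592 = (2)(+0.45) / 0.0592 = 15.2.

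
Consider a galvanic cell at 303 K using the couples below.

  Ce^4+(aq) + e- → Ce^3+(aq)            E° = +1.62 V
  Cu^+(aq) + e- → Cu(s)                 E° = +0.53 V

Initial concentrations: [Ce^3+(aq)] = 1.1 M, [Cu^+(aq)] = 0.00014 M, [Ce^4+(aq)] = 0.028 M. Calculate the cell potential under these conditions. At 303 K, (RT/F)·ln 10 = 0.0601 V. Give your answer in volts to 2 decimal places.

The Ce⁴⁺/Ce³⁺ couple has the more positive E°, so it is the cathode; Cu⁺/Cu is the anode.
E°cell = +1.62 − (+0.53) = +1.09 V, with n = 1 electron transferred.
The balanced reaction is Ce^4+(aq) + Cu(s) → Ce^3+(aq) + Cu^+(aq), so Q = ([Ce^3+(aq)]·[Cu^+(aq)]) / [Ce^4+(aq)] = 0.0055 and log Q = −2.260.
Applying E = E° − (RT ln10/nF)·log Q gives +1.09 − (0.0601/1)(−2.260) = +1.23 V.

+1.23 V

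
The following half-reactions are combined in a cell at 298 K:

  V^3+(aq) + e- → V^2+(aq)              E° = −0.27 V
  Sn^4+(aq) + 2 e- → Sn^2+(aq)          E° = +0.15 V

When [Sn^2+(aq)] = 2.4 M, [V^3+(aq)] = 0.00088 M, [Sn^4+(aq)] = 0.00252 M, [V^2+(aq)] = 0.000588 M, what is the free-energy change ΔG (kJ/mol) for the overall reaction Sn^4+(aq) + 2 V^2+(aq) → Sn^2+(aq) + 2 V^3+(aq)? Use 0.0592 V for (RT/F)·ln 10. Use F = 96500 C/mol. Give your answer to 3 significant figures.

E°cell = +0.15 − (−0.27) = +0.42 V; the balanced reaction transfers n = 2 electrons.
Here Q = ([Sn^2+(aq)]·[V^3+(aq)]^2) / ([Sn^4+(aq)]·[V^2+(aq)]^2) = 2.13×10^3 (log Q = 3.329), giving E = +0.42 − (0.0592/2)·(3.329) = +0.3215 V.
ΔG = −nFE = −(2)(96500)(+0.3215) J/mol = −62.0 kJ/mol.

−62.0 kJ/mol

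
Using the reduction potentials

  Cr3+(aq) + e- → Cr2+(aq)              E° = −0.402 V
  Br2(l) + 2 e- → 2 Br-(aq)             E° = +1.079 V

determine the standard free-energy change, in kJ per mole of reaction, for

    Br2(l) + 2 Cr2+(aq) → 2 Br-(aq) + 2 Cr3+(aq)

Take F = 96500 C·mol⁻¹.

−286 kJ/mol

In the reaction as written Br2(l) is reduced, so the Br₂/Br⁻ couple is the cathode and Cr³⁺/Cr²⁺ is the anode.
E°cell = +1.079 − (−0.402) = +1.481 V; balancing electrons gives n = 2.
ΔG° = −nFE°cell = −(2)(96500)(+1.481) J/mol = −286 kJ/mol.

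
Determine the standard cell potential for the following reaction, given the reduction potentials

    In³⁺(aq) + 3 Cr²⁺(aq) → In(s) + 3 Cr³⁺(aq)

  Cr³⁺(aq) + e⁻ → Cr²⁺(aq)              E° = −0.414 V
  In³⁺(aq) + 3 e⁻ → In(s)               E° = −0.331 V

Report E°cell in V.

+0.083 V

In³⁺(aq) gains electrons, so the In³⁺/In couple is the cathode; the Cr³⁺/Cr²⁺ couple is the anode.
E°cell = E°(cathode) − E°(anode) = −0.331 − (−0.414) = +0.083 V.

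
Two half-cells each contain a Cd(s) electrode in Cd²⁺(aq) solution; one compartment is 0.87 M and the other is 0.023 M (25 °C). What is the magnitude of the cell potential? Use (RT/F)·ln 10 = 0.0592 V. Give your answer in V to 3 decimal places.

0.047 V

For a concentration cell E°cell = 0, since both electrodes use the same couple.
The compartment with the higher Cd²⁺(aq) concentration (0.87 M) acts as the cathode; ions are reduced there and produced at the dilute (0.023 M) anode.
With n = 2, Ecell = −(0.0592/2)·log([dilute]/[conc]) = −(0.0592/2)·log(0.023/0.87) = +0.047 V.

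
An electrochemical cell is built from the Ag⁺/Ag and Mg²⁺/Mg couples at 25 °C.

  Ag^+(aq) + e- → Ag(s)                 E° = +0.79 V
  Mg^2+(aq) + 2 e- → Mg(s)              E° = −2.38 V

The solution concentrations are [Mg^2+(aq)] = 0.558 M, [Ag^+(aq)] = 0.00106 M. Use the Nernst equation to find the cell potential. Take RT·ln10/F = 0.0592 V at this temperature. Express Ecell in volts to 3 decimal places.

Since E°(Ag⁺/Ag) > E°(Mg²⁺/Mg), Ag⁺/Ag serves as the cathode.
E°cell = E°cat − E°an = +0.79 − (−2.38) = +3.17 V; n = 2.
For the overall reaction 2 Ag^+(aq) + Mg(s) → 2 Ag(s) + Mg^2+(aq), Q = [Mg^2+(aq)] / [Ag^+(aq)]^2 = 4.97×10^5, giving log Q = 5.696.
Applying E = E° − (RT ln10/nF)·log Q gives +3.17 − (0.0592/2)(5.696) = +3.001 V.

+3.001 V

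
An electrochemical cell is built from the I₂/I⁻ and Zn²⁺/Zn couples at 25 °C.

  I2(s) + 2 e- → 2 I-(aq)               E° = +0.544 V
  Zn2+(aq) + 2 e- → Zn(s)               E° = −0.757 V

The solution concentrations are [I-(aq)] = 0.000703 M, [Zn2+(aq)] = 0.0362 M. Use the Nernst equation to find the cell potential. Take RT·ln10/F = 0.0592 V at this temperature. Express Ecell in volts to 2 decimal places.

+1.53 V

Since E°(I₂/I⁻) > E°(Zn²⁺/Zn), I₂/I⁻ serves as the cathode.
E°cell = +0.544 − (−0.757) = +1.301 V, with n = 2 electrons transferred.
Balancing gives I2(s) + Zn(s) → 2 I-(aq) + Zn2+(aq); hence Q = [I-(aq)]^2·[Zn2+(aq)] = 1.79×10^−8 (log Q = −7.747).
Applying E = E° − (RT ln10/nF)·log Q gives +1.301 − (0.0592/2)(−7.747) = +1.53 V.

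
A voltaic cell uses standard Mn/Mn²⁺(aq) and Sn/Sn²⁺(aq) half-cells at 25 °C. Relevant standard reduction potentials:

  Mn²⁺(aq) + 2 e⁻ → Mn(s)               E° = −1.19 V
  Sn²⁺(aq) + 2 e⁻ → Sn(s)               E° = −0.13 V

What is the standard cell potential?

+1.06 V

Of the two couples in this cell, the one with the more positive reduction potential is reduced at the cathode: here that is Sn²⁺/Sn (−0.13 V); Mn²⁺/Mn (−1.19 V) is the anode.
E°cell = E°(cathode) − E°(anode) = −0.13 − (−1.19) = +1.06 V.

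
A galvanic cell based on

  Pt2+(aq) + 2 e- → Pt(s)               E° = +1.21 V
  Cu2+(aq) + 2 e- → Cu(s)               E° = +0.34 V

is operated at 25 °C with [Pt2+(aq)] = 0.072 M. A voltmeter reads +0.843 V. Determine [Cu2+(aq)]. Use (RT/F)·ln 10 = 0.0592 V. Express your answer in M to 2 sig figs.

0.59 M

Pt²⁺/Pt is the cathode (higher E°); E°cell = +1.21 − (+0.34) = +0.87 V with n = 2.
Since E = E° − (0.0592/n)·log Q, log Q = n(E° − E)/0.0592 = 0.912.
The balanced reaction is Pt2+(aq) + Cu(s) → Pt(s) + Cu2+(aq), so Q = [Cu2+(aq)] / [Pt2+(aq)].
Isolating [Cu2+(aq)] in Q = 10^{0.912} yields log [Cu2+(aq)] = −0.231, i.e. 0.59 M.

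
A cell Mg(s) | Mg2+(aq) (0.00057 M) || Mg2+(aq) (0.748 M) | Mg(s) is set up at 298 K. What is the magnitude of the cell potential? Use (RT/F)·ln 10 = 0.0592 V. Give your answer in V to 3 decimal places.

For a concentration cell E°cell = 0, since both electrodes use the same couple.
The compartment with the higher Mg2+(aq) concentration (0.748 M) acts as the cathode; ions are reduced there and produced at the dilute (0.00057 M) anode.
With n = 2, Ecell = −(0.0592/2)·log([dilute]/[conc]) = −(0.0592/2)·log(0.00057/0.748) = +0.092 V.

0.092 V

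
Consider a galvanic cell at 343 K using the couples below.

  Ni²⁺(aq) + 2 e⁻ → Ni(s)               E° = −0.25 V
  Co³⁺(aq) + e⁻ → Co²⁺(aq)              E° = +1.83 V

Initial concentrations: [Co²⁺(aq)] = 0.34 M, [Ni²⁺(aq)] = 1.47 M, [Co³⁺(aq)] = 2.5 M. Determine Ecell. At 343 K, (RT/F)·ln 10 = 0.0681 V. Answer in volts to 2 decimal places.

+2.13 V

The Co³⁺/Co²⁺ couple has the more positive E°, so it is the cathode; Ni²⁺/Ni is the anode.
E°cell = E°cat − E°an = +1.83 − (−0.25) = +2.08 V; n = 2.
The balanced reaction is 2 Co³⁺(aq) + Ni(s) → 2 Co²⁺(aq) + Ni²⁺(aq), so Q = ([Co²⁺(aq)]^2·[Ni²⁺(aq)]) / [Co³⁺(aq)]^2 = 0.0272 and log Q = −1.566.
By the Nernst equation, E = +2.08 − (0.0681/2)·(−1.566) = +2.13 V.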